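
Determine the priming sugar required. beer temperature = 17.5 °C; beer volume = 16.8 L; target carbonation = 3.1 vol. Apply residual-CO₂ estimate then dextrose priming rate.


residual = 14.695·(0.01821 + 0.09011·e^(−0.04·T));  sugar = (target − residual)·4.0·V
residual = 14.695·(0.01821 + 0.09011·e^(−0.04·17.5)) = 0.9252
sugar = (3.1 − 0.9252)·4.0·16.8

146.1494 g


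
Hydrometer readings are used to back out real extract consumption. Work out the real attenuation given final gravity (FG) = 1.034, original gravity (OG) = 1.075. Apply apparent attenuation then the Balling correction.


AA = (OG−FG)/(OG−1)·100;  RA = AA·0.8192
AA = (1.075 − 1.034)/(1.075 − 1)·100 = 54.6667
RA = 54.6667·0.8192

44.7829 %


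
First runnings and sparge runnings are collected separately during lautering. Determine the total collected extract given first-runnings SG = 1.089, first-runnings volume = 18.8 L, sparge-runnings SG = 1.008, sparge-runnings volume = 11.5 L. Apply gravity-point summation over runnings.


total = Σ (SG_i − 1)·1000·V_i
first = (1.089 − 1)·1000·18.8 = 1673.2000
sparge = (1.008 − 1)·1000·11.5 = 92.0000
total = 1673.2000 + 92.0000

1765.2000 gravity·L


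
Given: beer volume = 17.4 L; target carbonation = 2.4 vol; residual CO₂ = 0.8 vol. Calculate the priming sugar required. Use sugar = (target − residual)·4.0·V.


sugar = (2.4 − 0.8)·4.0·17.4

111.3600 g


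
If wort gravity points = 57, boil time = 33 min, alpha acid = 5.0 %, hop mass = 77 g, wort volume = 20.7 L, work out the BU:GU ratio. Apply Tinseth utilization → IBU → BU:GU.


U = 1.65·0.000125^(GP/1000)·(1−e^(−0.04t))/4.15;  IBU = (α/100)·m·U·1000/V;  BU:GU = IBU/GP
U = 1.65·0.000125^(57/1000)·(1−e^(−0.04·33))/4.15 = 0.1746
IBU = (5.0/100)·77·0.1746·1000/20.7 = 32.4694
BU:GU = 32.4694/57

0.5696


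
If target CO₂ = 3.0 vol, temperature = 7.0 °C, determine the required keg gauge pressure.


psi = vols/(0.01821 + 0.09011·e^(−0.04·T)) − 14.695
psi = 3.0/(0.01821 + 0.09011·e^(−0.04·7.0)) − 14.695

20.0619 psi


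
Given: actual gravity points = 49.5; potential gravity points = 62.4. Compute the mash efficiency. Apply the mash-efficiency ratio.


efficiency = actual / potential × 100
efficiency = 49.5 / 62.4 × 100

79.3269 %


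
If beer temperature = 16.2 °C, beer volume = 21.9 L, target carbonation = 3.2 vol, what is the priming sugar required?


residual = 14.695·(0.01821 + 0.09011·e^(−0.04·T));  sugar = (target − residual)·4.0·V
residual = 14.695·(0.01821 + 0.09011·e^(−0.04·16.2)) = 0.9603
sugar = (3.2 − 0.9603)·4.0·21.9

196.2016 g


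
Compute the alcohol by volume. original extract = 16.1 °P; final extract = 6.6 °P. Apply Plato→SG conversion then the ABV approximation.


SG = 259/(259 − P);  ABV = (OG − FG)·131.25
OG = 259/(259 − 16.1) = 1.0663
FG = 259/(259 − 6.6) = 1.0261
ABV = (1.0663 − 1.0261)·131.25

5.2675 % ABV


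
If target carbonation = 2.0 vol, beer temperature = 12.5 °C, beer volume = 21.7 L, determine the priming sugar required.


residual = 14.695·(0.01821 + 0.09011·e^(−0.04·T));  sugar = (target − residual)·4.0·V
residual = 14.695·(0.01821 + 0.09011·e^(−0.04·12.5)) = 1.0707
sugar = (2.0 − 1.0707)·4.0·21.7

80.6595 g


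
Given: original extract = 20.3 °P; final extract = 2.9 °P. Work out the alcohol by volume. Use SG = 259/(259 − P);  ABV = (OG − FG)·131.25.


OG = 259/(259 − 20.3) = 1.0850
FG = 259/(259 − 2.9) = 1.0113
ABV = (1.0850 − 1.0113)·131.25

9.6758 % ABV


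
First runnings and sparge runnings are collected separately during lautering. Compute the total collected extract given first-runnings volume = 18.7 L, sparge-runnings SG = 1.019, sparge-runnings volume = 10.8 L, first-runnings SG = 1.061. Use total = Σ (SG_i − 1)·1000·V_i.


first = (1.061 − 1)·1000·18.7 = 1140.7000
sparge = (1.019 − 1)·1000·10.8 = 205.2000
total = 1140.7000 + 205.2000

1345.9000 gravity·L


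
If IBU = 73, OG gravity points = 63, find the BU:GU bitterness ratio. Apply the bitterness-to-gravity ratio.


BU:GU = IBU / OG_points
BU:GU = 73 / 63

1.1587


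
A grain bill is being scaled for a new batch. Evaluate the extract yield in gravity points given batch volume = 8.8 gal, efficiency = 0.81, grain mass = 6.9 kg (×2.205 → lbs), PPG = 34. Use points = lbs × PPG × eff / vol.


lbs = 6.9 × 2.205 = 15.2145
points = 15.2145 × 34 × 0.81 / 8.8

47.6145 points


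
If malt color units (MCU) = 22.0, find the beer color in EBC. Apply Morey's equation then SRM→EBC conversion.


SRM = 1.4922·MCU^0.6859;  EBC = SRM·1.97
SRM = 1.4922·22.0^0.6859 = 12.4335
EBC = 12.4335·1.97

24.4941 EBC


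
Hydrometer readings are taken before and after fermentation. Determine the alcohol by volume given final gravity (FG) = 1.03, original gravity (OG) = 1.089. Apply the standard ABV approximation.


ABV = (OG − FG) · 131.25
ABV = (1.089 − 1.03) · 131.25

7.7437 % ABV


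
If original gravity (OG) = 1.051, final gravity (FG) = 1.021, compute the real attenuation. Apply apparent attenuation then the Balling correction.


AA = (OG−FG)/(OG−1)·100;  RA = AA·0.8192
AA = (1.051 − 1.021)/(1.051 − 1)·100 = 58.8235
RA = 58.8235·0.8192

48.1882 %


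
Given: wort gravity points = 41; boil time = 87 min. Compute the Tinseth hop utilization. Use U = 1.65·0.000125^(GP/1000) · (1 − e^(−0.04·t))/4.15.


bigness = 1.65·0.000125^(41/1000) = 1.1415
boil_factor = (1 − e^(−0.04·87))/4.15 = 0.2335
U = 1.1415 · 0.2335

0.2666


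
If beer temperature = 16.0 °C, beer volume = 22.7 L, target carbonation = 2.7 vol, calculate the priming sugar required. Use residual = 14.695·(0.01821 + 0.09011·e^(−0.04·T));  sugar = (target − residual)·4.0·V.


residual = 14.695·(0.01821 + 0.09011·e^(−0.04·16.0)) = 0.9658
sugar = (2.7 − 0.9658)·4.0·22.7

157.4636 g


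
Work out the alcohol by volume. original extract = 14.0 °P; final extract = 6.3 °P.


SG = 259/(259 − P);  ABV = (OG − FG)·131.25
OG = 259/(259 − 14.0) = 1.0571
FG = 259/(259 − 6.3) = 1.0249
ABV = (1.0571 − 1.0249)·131.25

4.2278 % ABV


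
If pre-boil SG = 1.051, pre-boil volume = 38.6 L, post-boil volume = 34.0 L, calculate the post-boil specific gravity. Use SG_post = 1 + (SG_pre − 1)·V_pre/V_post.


pts_pre = (1.051 − 1)·1000 = 51.0000
pts_post = 51.0000·38.6/34.0 = 57.9000
SG_post = 1 + 57.9000/1000

1.0579


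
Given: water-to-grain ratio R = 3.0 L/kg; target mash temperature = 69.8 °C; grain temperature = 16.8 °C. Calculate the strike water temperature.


T_strike = (0.41/R)·(T_mash − T_grain) + T_mash
T_strike = (0.41/3.0)·(69.8 − 16.8) + 69.8

77.0433 °C


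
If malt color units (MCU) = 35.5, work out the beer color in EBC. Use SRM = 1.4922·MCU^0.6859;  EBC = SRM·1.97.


SRM = 1.4922·35.5^0.6859 = 17.2635
EBC = 17.2635·1.97

34.0091 EBC


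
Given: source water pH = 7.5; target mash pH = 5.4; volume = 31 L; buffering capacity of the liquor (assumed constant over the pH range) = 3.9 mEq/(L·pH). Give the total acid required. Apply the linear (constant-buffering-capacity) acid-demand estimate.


acid = buffering capacity · (pH_source − pH_target) · V
acid = 3.9 · (7.5 − 5.4) · 31

253.8900 mEq


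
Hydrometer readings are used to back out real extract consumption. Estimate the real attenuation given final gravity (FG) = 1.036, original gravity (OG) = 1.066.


AA = (OG−FG)/(OG−1)·100;  RA = AA·0.8192
AA = (1.066 − 1.036)/(1.066 − 1)·100 = 45.4545
RA = 45.4545·0.8192

37.2364 %


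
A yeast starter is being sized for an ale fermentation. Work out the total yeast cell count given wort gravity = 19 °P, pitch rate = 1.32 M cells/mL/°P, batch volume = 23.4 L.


cells (billions) = rate · V_L · °P
cells = 1.32 · 23.4 · 19

586.8720 billion cells


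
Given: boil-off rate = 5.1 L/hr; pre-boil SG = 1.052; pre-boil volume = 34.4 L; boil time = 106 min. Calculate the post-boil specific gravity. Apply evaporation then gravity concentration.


V_post = V_pre − rate·(t/60);  SG_post = 1 + (SG_pre−1)·V_pre/V_post
V_post = 34.4 − 5.1·(106/60) = 25.3900
SG_post = 1 + (1.052 − 1)·34.4/25.3900

1.0705


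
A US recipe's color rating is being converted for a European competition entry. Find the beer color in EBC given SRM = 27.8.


EBC = SRM · 1.97
EBC = 27.8 · 1.97

54.7660 EBC


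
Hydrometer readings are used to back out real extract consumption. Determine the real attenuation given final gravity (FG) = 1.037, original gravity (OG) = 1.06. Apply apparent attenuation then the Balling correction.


AA = (OG−FG)/(OG−1)·100;  RA = AA·0.8192
AA = (1.06 − 1.037)/(1.06 − 1)·100 = 38.3333
RA = 38.3333·0.8192

31.4027 %


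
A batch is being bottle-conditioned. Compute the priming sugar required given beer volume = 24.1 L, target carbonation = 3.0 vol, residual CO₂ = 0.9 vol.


sugar = (target − residual)·4.0·V
sugar = (3.0 − 0.9)·4.0·24.1

202.4400 g


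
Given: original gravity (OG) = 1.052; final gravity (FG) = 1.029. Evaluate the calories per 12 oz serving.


ABW = (OG−FG)·131.25·0.79/FG;  °P = 259 − 259/SG (for OG→OE and FG→AE);  RE = 0.1808·OE + 0.8192·AE;  Cal = (6.9·ABW + 4·(RE−0.1))·FG·3.55
ABW = (1.052 − 1.029)·131.25·0.79/1.029 = 2.3176
OE = 259 − 259/1.052 = 12.8023 °P
AE = 259 − 259/1.029 = 7.2993 °P
RE = 0.1808·12.8023 + 0.8192·7.2993 = 8.2943 °P
Cal = (6.9·2.3176 + 4·(8.2943−0.1))·1.029·3.55

178.1488 kcal


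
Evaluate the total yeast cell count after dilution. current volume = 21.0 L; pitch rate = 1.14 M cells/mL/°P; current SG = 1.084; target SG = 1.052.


V_w = V·((SG_c−1)/(SG_t−1)−1);  °P = 259 − 259/SG_t;  cells = rate·(V+V_w)·°P
V_w = 21.0·((1.084−1)/(1.052−1)−1) = 12.9231
V_final = 21.0 + 12.9231 = 33.9231
°P = 259 − 259/1.052 = 12.8023
cells = 1.14·33.9231·12.8023

495.0938 billion cells


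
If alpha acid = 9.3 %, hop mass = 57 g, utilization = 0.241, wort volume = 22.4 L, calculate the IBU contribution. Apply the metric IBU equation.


IBU = (α/100)·mass·U·1000 / V
IBU = (9.3/100)·57·0.241·1000 / 22.4

57.0331 IBU


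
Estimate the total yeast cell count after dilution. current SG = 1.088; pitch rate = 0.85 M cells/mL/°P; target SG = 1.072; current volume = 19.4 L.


V_w = V·((SG_c−1)/(SG_t−1)−1);  °P = 259 − 259/SG_t;  cells = rate·(V+V_w)·°P
V_w = 19.4·((1.088−1)/(1.072−1)−1) = 4.3111
V_final = 19.4 + 4.3111 = 23.7111
°P = 259 − 259/1.072 = 17.3955
cells = 0.85·23.7111·17.3955

350.5971 billion cells


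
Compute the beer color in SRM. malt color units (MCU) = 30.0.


SRM = 1.4922 · MCU^0.6859
SRM = 1.4922 · 30.0^0.6859

15.3810 SRM


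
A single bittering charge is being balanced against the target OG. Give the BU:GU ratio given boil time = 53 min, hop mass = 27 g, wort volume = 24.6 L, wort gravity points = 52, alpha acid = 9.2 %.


U = 1.65·0.000125^(GP/1000)·(1−e^(−0.04t))/4.15;  IBU = (α/100)·m·U·1000/V;  BU:GU = IBU/GP
U = 1.65·0.000125^(52/1000)·(1−e^(−0.04·53))/4.15 = 0.2193
IBU = (9.2/100)·27·0.2193·1000/24.6 = 22.1390
BU:GU = 22.1390/52

0.4258


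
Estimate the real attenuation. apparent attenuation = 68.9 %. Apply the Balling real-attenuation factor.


RA = AA · 0.8192
RA = 68.9 · 0.8192

56.4429 %


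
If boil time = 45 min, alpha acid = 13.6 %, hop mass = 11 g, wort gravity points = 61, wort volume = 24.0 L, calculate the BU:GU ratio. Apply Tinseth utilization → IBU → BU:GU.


U = 1.65·0.000125^(GP/1000)·(1−e^(−0.04t))/4.15;  IBU = (α/100)·m·U·1000/V;  BU:GU = IBU/GP
U = 1.65·0.000125^(61/1000)·(1−e^(−0.04·45))/4.15 = 0.1918
IBU = (13.6/100)·11·0.1918·1000/24.0 = 11.9564
BU:GU = 11.9564/61

0.1960


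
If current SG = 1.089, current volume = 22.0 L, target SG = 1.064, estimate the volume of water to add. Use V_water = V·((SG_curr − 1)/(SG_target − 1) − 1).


V_water = 22.0·((1.089 − 1)/(1.064 − 1) − 1)

8.5937 L


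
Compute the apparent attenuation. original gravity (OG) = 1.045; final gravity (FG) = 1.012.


AA = (OG − FG)/(OG − 1) · 100
AA = (1.045 − 1.012)/(1.045 − 1) · 100

73.3333 %


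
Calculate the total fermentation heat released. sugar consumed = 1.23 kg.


Q = m_sugar · 590 kJ/kg
Q = 1.23 · 590

725.7000 kJ


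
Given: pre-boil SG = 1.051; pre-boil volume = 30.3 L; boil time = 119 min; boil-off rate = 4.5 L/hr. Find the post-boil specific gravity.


V_post = V_pre − rate·(t/60);  SG_post = 1 + (SG_pre−1)·V_pre/V_post
V_post = 30.3 − 4.5·(119/60) = 21.3750
SG_post = 1 + (1.051 − 1)·30.3/21.3750

1.0723


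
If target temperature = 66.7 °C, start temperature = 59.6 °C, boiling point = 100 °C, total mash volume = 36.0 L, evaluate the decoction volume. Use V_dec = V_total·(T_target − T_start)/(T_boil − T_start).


V_dec = 36.0·(66.7 − 59.6)/(100 − 59.6)

6.3267 L


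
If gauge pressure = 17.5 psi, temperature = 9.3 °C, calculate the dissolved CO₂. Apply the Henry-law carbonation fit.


vols = (P + 14.695)·(0.01821 + 0.09011·e^(−0.04·T))
vols = (17.5 + 14.695)·(0.01821 + 0.09011·e^(−0.04·9.3))

2.5862 volumes


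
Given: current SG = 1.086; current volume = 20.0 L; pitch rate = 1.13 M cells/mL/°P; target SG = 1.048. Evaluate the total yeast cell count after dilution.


V_w = V·((SG_c−1)/(SG_t−1)−1);  °P = 259 − 259/SG_t;  cells = rate·(V+V_w)·°P
V_w = 20.0·((1.086−1)/(1.048−1)−1) = 15.8333
V_final = 20.0 + 15.8333 = 35.8333
°P = 259 − 259/1.048 = 11.8626
cells = 1.13·35.8333·11.8626

480.3363 billion cells


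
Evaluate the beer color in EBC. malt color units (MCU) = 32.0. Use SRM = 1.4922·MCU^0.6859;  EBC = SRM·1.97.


SRM = 1.4922·32.0^0.6859 = 16.0772
EBC = 16.0772·1.97

31.6720 EBC


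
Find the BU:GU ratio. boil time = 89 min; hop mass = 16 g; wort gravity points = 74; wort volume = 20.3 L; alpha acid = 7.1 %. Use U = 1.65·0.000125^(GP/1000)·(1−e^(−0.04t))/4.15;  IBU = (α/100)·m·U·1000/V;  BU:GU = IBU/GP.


U = 1.65·0.000125^(74/1000)·(1−e^(−0.04·89))/4.15 = 0.1986
IBU = (7.1/100)·16·0.1986·1000/20.3 = 11.1163
BU:GU = 11.1163/74

0.1502


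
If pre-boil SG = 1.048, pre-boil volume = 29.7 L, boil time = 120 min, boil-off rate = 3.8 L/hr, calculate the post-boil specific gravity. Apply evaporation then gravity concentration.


V_post = V_pre − rate·(t/60);  SG_post = 1 + (SG_pre−1)·V_pre/V_post
V_post = 29.7 − 3.8·(120/60) = 22.1000
SG_post = 1 + (1.048 − 1)·29.7/22.1000

1.0645


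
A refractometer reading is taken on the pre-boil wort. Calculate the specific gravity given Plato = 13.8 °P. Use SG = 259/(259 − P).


SG = 259/(259 − 13.8)

1.0563


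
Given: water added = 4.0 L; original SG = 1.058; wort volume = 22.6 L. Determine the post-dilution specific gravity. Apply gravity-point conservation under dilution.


SG_new = 1 + (SG_old − 1)·V_old/(V_old + V_water)
pts = (1.058 − 1)·1000·22.6/(22.6 + 4.0) = 49.2782
SG_new = 1 + 49.2782/1000

1.0493


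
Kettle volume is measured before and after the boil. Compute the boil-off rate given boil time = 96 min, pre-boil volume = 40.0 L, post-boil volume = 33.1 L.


rate = (V_pre − V_post) / (t_min/60)
rate = (40.0 − 33.1) / (96/60)

4.3125 L/hr


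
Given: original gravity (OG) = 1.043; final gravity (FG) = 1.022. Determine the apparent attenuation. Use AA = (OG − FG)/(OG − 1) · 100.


AA = (1.043 − 1.022)/(1.043 − 1) · 100

48.8372 %


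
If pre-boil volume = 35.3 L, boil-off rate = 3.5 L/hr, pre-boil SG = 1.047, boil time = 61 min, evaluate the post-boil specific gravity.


V_post = V_pre − rate·(t/60);  SG_post = 1 + (SG_pre−1)·V_pre/V_post
V_post = 35.3 − 3.5·(61/60) = 31.7417
SG_post = 1 + (1.047 − 1)·35.3/31.7417

1.0523


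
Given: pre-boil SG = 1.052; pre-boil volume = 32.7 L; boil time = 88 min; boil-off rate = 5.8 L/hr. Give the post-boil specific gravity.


V_post = V_pre − rate·(t/60);  SG_post = 1 + (SG_pre−1)·V_pre/V_post
V_post = 32.7 − 5.8·(88/60) = 24.1933
SG_post = 1 + (1.052 − 1)·32.7/24.1933

1.0703


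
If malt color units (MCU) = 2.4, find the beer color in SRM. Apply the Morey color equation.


SRM = 1.4922 · MCU^0.6859
SRM = 1.4922 · 2.4^0.6859

2.7203 SRM


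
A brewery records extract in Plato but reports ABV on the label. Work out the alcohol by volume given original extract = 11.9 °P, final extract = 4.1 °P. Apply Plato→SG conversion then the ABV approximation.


SG = 259/(259 − P);  ABV = (OG − FG)·131.25
OG = 259/(259 − 11.9) = 1.0482
FG = 259/(259 − 4.1) = 1.0161
ABV = (1.0482 − 1.0161)·131.25

4.2097 % ABV


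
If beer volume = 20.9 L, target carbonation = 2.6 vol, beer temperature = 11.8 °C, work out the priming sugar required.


residual = 14.695·(0.01821 + 0.09011·e^(−0.04·T));  sugar = (target − residual)·4.0·V
residual = 14.695·(0.01821 + 0.09011·e^(−0.04·11.8)) = 1.0935
sugar = (2.6 − 1.0935)·4.0·20.9

125.9393 g


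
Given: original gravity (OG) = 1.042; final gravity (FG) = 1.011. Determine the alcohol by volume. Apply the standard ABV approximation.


ABV = (OG − FG) · 131.25
ABV = (1.042 − 1.011) · 131.25

4.0688 % ABV


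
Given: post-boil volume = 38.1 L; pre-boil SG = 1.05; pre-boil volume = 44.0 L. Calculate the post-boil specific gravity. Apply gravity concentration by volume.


SG_post = 1 + (SG_pre − 1)·V_pre/V_post
pts_pre = (1.05 − 1)·1000 = 50.0000
pts_post = 50.0000·44.0/38.1 = 57.7428
SG_post = 1 + 57.7428/1000

1.0577


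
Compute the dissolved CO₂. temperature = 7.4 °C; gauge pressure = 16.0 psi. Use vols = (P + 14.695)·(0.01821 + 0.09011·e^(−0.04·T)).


vols = (16.0 + 14.695)·(0.01821 + 0.09011·e^(−0.04·7.4))

2.6162 volumes


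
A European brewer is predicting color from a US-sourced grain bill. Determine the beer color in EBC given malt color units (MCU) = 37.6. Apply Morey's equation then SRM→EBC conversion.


SRM = 1.4922·MCU^0.6859;  EBC = SRM·1.97
SRM = 1.4922·37.6^0.6859 = 17.9576
EBC = 17.9576·1.97

35.3765 EBC


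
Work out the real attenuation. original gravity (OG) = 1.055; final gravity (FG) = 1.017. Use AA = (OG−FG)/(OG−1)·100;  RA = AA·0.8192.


AA = (1.055 − 1.017)/(1.055 − 1)·100 = 69.0909
RA = 69.0909·0.8192

56.5993 %


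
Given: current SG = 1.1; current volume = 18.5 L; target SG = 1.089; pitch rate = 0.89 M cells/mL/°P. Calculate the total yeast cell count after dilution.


V_w = V·((SG_c−1)/(SG_t−1)−1);  °P = 259 − 259/SG_t;  cells = rate·(V+V_w)·°P
V_w = 18.5·((1.1−1)/(1.089−1)−1) = 2.2865
V_final = 18.5 + 2.2865 = 20.7865
°P = 259 − 259/1.089 = 21.1671
cells = 0.89·20.7865·21.1671

391.5918 billion cells


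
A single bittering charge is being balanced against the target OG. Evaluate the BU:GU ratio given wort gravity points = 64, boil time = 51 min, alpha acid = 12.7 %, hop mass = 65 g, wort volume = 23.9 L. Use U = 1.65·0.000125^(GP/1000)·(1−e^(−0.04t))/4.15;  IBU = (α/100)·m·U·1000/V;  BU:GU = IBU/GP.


U = 1.65·0.000125^(64/1000)·(1−e^(−0.04·51))/4.15 = 0.1946
IBU = (12.7/100)·65·0.1946·1000/23.9 = 67.2144
BU:GU = 67.2144/64

1.0502


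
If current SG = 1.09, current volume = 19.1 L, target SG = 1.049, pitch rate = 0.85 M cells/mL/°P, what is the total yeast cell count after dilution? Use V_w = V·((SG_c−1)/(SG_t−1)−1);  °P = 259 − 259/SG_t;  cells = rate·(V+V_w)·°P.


V_w = 19.1·((1.09−1)/(1.049−1)−1) = 15.9816
V_final = 19.1 + 15.9816 = 35.0816
°P = 259 − 259/1.049 = 12.0982
cells = 0.85·35.0816·12.0982

360.7606 billion cells


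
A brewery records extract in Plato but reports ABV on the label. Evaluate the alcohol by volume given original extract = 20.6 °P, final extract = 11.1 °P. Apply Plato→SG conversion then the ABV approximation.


SG = 259/(259 − P);  ABV = (OG − FG)·131.25
OG = 259/(259 − 20.6) = 1.0864
FG = 259/(259 − 11.1) = 1.0448
ABV = (1.0864 − 1.0448)·131.25

5.4644 % ABV


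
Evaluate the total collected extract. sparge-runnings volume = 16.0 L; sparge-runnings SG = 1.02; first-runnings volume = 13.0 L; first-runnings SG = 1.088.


total = Σ (SG_i − 1)·1000·V_i
first = (1.088 − 1)·1000·13.0 = 1144.0000
sparge = (1.02 − 1)·1000·16.0 = 320.0000
total = 1144.0000 + 320.0000

1464.0000 gravity·L


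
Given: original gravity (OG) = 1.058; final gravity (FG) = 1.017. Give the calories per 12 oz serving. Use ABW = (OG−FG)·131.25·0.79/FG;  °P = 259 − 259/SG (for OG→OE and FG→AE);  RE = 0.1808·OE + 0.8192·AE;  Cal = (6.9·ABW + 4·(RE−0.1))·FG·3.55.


ABW = (1.058 − 1.017)·131.25·0.79/1.017 = 4.1801
OE = 259 − 259/1.058 = 14.1985 °P
AE = 259 − 259/1.017 = 4.3294 °P
RE = 0.1808·14.1985 + 0.8192·4.3294 = 6.1137 °P
Cal = (6.9·4.1801 + 4·(6.1137−0.1))·1.017·3.55

190.9795 kcal


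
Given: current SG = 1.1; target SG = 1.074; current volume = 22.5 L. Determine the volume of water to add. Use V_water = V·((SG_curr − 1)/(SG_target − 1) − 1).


V_water = 22.5·((1.1 − 1)/(1.074 − 1) − 1)

7.9054 L


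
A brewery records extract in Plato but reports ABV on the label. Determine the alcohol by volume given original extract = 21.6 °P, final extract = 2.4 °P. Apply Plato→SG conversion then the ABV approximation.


SG = 259/(259 − P);  ABV = (OG − FG)·131.25
OG = 259/(259 − 21.6) = 1.0910
FG = 259/(259 − 2.4) = 1.0094
ABV = (1.0910 − 1.0094)·131.25

10.7143 % ABV


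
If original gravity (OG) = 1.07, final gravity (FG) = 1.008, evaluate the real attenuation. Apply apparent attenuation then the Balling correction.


AA = (OG−FG)/(OG−1)·100;  RA = AA·0.8192
AA = (1.07 − 1.008)/(1.07 − 1)·100 = 88.5714
RA = 88.5714·0.8192

72.5577 %


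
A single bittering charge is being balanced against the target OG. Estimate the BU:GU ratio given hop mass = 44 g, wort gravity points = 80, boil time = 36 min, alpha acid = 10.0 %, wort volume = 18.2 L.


U = 1.65·0.000125^(GP/1000)·(1−e^(−0.04t))/4.15;  IBU = (α/100)·m·U·1000/V;  BU:GU = IBU/GP
U = 1.65·0.000125^(80/1000)·(1−e^(−0.04·36))/4.15 = 0.1478
IBU = (10.0/100)·44·0.1478·1000/18.2 = 35.7384
BU:GU = 35.7384/80

0.4467


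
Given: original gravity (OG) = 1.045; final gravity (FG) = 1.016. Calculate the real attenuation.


AA = (OG−FG)/(OG−1)·100;  RA = AA·0.8192
AA = (1.045 − 1.016)/(1.045 − 1)·100 = 64.4444
RA = 64.4444·0.8192

52.7929 %


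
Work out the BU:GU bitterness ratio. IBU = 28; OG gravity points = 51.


BU:GU = IBU / OG_points
BU:GU = 28 / 51

0.5490


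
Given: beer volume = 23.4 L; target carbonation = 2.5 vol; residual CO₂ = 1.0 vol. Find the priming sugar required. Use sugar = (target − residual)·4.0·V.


sugar = (2.5 − 1.0)·4.0·23.4

140.4000 g


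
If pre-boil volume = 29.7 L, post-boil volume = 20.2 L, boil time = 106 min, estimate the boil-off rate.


rate = (V_pre − V_post) / (t_min/60)
rate = (29.7 − 20.2) / (106/60)

5.3774 L/hr


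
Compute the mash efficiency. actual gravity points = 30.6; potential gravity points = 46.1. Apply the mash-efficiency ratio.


efficiency = actual / potential × 100
efficiency = 30.6 / 46.1 × 100

66.3774 %


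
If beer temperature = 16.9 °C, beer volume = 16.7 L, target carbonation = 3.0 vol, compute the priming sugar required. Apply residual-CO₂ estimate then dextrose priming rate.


residual = 14.695·(0.01821 + 0.09011·e^(−0.04·T));  sugar = (target − residual)·4.0·V
residual = 14.695·(0.01821 + 0.09011·e^(−0.04·16.9)) = 0.9411
sugar = (3.0 − 0.9411)·4.0·16.7

137.5325 g


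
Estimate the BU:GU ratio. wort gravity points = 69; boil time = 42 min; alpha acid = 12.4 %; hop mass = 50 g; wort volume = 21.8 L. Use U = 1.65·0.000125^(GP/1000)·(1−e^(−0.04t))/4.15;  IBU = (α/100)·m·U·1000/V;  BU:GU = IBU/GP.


U = 1.65·0.000125^(69/1000)·(1−e^(−0.04·42))/4.15 = 0.1740
IBU = (12.4/100)·50·0.1740·1000/21.8 = 49.4860
BU:GU = 49.4860/69

0.7172


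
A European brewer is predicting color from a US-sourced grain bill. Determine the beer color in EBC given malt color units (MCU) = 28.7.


SRM = 1.4922·MCU^0.6859;  EBC = SRM·1.97
SRM = 1.4922·28.7^0.6859 = 14.9207
EBC = 14.9207·1.97

29.3937 EBC


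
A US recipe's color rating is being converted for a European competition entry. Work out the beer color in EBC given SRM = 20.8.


EBC = SRM · 1.97
EBC = 20.8 · 1.97

40.9760 EBC


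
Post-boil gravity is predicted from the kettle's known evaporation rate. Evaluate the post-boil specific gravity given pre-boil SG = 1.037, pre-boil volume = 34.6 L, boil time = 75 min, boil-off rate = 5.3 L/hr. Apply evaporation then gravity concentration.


V_post = V_pre − rate·(t/60);  SG_post = 1 + (SG_pre−1)·V_pre/V_post
V_post = 34.6 − 5.3·(75/60) = 27.9750
SG_post = 1 + (1.037 − 1)·34.6/27.9750

1.0458


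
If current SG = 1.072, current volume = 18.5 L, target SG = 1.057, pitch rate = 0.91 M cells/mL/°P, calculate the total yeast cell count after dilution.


V_w = V·((SG_c−1)/(SG_t−1)−1);  °P = 259 − 259/SG_t;  cells = rate·(V+V_w)·°P
V_w = 18.5·((1.072−1)/(1.057−1)−1) = 4.8684
V_final = 18.5 + 4.8684 = 23.3684
°P = 259 − 259/1.057 = 13.9669
cells = 0.91·23.3684·13.9669

297.0095 billion cells


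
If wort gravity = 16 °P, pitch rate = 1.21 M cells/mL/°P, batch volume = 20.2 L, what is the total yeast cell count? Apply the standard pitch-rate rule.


cells (billions) = rate · V_L · °P
cells = 1.21 · 20.2 · 16

391.0720 billion cells


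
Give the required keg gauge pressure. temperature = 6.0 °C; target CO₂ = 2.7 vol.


psi = vols/(0.01821 + 0.09011·e^(−0.04·T)) − 14.695
psi = 2.7/(0.01821 + 0.09011·e^(−0.04·6.0)) − 14.695

15.6104 psi


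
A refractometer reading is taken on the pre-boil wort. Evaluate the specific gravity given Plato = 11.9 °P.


SG = 259/(259 − P)
SG = 259/(259 − 11.9)

1.0482


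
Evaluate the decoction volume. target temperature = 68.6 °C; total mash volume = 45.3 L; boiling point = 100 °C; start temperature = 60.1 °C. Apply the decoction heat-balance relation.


V_dec = V_total·(T_target − T_start)/(T_boil − T_start)
V_dec = 45.3·(68.6 − 60.1)/(100 − 60.1)

9.6504 L


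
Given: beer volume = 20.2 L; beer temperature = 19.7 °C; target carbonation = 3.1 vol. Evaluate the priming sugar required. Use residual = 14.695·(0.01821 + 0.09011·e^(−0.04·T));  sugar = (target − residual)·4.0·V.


residual = 14.695·(0.01821 + 0.09011·e^(−0.04·19.7)) = 0.8698
sugar = (3.1 − 0.8698)·4.0·20.2

180.2030 g


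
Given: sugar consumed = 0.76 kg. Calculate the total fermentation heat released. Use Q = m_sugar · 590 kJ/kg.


Q = 0.76 · 590

448.4000 kJ


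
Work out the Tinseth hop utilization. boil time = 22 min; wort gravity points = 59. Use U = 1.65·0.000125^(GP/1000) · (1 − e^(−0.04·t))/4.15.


bigness = 1.65·0.000125^(59/1000) = 0.9710
boil_factor = (1 − e^(−0.04·22))/4.15 = 0.1410
U = 0.9710 · 0.1410

0.1369


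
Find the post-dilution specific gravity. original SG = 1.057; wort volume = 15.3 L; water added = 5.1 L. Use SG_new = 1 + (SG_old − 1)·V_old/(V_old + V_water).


pts = (1.057 − 1)·1000·15.3/(15.3 + 5.1) = 42.7500
SG_new = 1 + 42.7500/1000

1.0428


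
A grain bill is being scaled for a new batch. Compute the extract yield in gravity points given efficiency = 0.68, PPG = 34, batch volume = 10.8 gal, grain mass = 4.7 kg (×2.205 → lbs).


points = lbs × PPG × eff / vol
lbs = 4.7 × 2.205 = 10.3635
points = 10.3635 × 34 × 0.68 / 10.8

22.1856 points


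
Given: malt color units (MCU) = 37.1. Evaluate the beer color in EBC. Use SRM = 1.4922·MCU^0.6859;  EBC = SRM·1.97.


SRM = 1.4922·37.1^0.6859 = 17.7935
EBC = 17.7935·1.97

35.0531 EBC


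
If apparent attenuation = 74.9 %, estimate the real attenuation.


RA = AA · 0.8192
RA = 74.9 · 0.8192

61.3581 %


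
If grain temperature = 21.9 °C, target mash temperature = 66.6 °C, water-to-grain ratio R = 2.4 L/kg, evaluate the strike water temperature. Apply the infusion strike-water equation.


T_strike = (0.41/R)·(T_mash − T_grain) + T_mash
T_strike = (0.41/2.4)·(66.6 − 21.9) + 66.6

74.2362 °C


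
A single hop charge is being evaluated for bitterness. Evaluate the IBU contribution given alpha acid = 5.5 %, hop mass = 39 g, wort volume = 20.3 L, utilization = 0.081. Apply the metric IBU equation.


IBU = (α/100)·mass·U·1000 / V
IBU = (5.5/100)·39·0.081·1000 / 20.3

8.5589 IBU


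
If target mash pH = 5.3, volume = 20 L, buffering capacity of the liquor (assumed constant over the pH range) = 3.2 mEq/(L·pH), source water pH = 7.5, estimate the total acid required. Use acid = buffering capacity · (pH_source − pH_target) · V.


acid = 3.2 · (7.5 − 5.3) · 20

140.8000 mEq


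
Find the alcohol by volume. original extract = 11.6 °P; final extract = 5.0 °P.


SG = 259/(259 − P);  ABV = (OG − FG)·131.25
OG = 259/(259 − 11.6) = 1.0469
FG = 259/(259 − 5.0) = 1.0197
ABV = (1.0469 − 1.0197)·131.25

3.5703 % ABV


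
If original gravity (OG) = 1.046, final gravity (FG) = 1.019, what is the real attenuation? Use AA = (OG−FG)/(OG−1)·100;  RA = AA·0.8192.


AA = (1.046 − 1.019)/(1.046 − 1)·100 = 58.6957
RA = 58.6957·0.8192

48.0835 %


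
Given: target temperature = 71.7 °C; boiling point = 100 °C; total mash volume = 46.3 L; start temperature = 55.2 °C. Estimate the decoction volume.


V_dec = V_total·(T_target − T_start)/(T_boil − T_start)
V_dec = 46.3·(71.7 − 55.2)/(100 − 55.2)

17.0525 L


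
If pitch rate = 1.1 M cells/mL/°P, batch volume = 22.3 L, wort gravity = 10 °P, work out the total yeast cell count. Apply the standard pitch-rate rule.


cells (billions) = rate · V_L · °P
cells = 1.1 · 22.3 · 10

245.3000 billion cells


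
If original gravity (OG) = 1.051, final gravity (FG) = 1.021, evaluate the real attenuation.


AA = (OG−FG)/(OG−1)·100;  RA = AA·0.8192
AA = (1.051 − 1.021)/(1.051 − 1)·100 = 58.8235
RA = 58.8235·0.8192

48.1882 %


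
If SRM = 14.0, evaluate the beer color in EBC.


EBC = SRM · 1.97
EBC = 14.0 · 1.97

27.5800 EBC


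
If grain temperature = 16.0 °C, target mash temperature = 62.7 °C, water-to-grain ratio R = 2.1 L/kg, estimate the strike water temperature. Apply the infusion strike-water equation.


T_strike = (0.41/R)·(T_mash − T_grain) + T_mash
T_strike = (0.41/2.1)·(62.7 − 16.0) + 62.7

71.8176 °C


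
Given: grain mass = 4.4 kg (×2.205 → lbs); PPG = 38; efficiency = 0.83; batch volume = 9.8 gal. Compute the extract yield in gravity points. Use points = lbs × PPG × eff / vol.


lbs = 4.4 × 2.205 = 9.7020
points = 9.7020 × 38 × 0.83 / 9.8

31.2246 points


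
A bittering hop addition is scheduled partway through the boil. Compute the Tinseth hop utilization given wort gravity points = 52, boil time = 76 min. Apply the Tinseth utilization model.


U = 1.65·0.000125^(GP/1000) · (1 − e^(−0.04·t))/4.15
bigness = 1.65·0.000125^(52/1000) = 1.0340
boil_factor = (1 − e^(−0.04·76))/4.15 = 0.2294
U = 1.0340 · 0.2294

0.2372


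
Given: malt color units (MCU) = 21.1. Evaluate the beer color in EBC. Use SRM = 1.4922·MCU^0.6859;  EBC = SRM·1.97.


SRM = 1.4922·21.1^0.6859 = 12.0824
EBC = 12.0824·1.97

23.8023 EBC


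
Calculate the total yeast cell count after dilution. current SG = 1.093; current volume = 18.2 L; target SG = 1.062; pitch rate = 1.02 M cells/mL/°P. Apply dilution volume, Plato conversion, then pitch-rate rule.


V_w = V·((SG_c−1)/(SG_t−1)−1);  °P = 259 − 259/SG_t;  cells = rate·(V+V_w)·°P
V_w = 18.2·((1.093−1)/(1.062−1)−1) = 9.1000
V_final = 18.2 + 9.1000 = 27.3000
°P = 259 − 259/1.062 = 15.1205
cells = 1.02·27.3000·15.1205

421.0462 billion cells


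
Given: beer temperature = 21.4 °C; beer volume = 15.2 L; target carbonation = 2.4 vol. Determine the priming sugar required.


residual = 14.695·(0.01821 + 0.09011·e^(−0.04·T));  sugar = (target − residual)·4.0·V
residual = 14.695·(0.01821 + 0.09011·e^(−0.04·21.4)) = 0.8302
sugar = (2.4 − 0.8302)·4.0·15.2

95.4451 g


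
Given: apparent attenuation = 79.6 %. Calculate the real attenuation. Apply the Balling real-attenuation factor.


RA = AA · 0.8192
RA = 79.6 · 0.8192

65.2083 %


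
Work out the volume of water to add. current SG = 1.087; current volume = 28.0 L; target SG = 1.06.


V_water = V·((SG_curr − 1)/(SG_target − 1) − 1)
V_water = 28.0·((1.087 − 1)/(1.06 − 1) − 1)

12.6000 L


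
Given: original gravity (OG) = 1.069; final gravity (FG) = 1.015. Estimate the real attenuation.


AA = (OG−FG)/(OG−1)·100;  RA = AA·0.8192
AA = (1.069 − 1.015)/(1.069 − 1)·100 = 78.2609
RA = 78.2609·0.8192

64.1113 %


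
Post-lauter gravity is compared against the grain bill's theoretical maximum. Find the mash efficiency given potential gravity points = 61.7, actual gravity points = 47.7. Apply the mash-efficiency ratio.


efficiency = actual / potential × 100
efficiency = 47.7 / 61.7 × 100

77.3096 %


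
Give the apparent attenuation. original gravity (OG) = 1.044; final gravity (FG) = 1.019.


AA = (OG − FG)/(OG − 1) · 100
AA = (1.044 − 1.019)/(1.044 − 1) · 100

56.8182 %


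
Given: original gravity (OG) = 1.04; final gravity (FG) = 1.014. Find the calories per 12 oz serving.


ABW = (OG−FG)·131.25·0.79/FG;  °P = 259 − 259/SG (for OG→OE and FG→AE);  RE = 0.1808·OE + 0.8192·AE;  Cal = (6.9·ABW + 4·(RE−0.1))·FG·3.55
ABW = (1.04 − 1.014)·131.25·0.79/1.014 = 2.6587
OE = 259 − 259/1.04 = 9.9615 °P
AE = 259 − 259/1.014 = 3.5759 °P
RE = 0.1808·9.9615 + 0.8192·3.5759 = 4.7305 °P
Cal = (6.9·2.6587 + 4·(4.7305−0.1))·1.014·3.55

132.7084 kcal


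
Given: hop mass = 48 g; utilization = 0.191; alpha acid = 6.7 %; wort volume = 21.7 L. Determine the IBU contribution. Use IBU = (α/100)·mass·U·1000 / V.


IBU = (6.7/100)·48·0.191·1000 / 21.7

28.3067 IBU


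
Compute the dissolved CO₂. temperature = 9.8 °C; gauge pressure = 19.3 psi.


vols = (P + 14.695)·(0.01821 + 0.09011·e^(−0.04·T))
vols = (19.3 + 14.695)·(0.01821 + 0.09011·e^(−0.04·9.8))

2.6889 volumes


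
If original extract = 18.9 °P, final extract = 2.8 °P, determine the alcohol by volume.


SG = 259/(259 − P);  ABV = (OG − FG)·131.25
OG = 259/(259 − 18.9) = 1.0787
FG = 259/(259 − 2.8) = 1.0109
ABV = (1.0787 − 1.0109)·131.25

8.8972 % ABV


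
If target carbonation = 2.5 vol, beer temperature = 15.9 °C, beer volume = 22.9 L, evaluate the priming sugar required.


residual = 14.695·(0.01821 + 0.09011·e^(−0.04·T));  sugar = (target − residual)·4.0·V
residual = 14.695·(0.01821 + 0.09011·e^(−0.04·15.9)) = 0.9686
sugar = (2.5 − 0.9686)·4.0·22.9

140.2746 g


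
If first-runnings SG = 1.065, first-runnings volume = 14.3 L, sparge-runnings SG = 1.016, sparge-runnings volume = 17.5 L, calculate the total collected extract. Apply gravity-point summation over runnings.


total = Σ (SG_i − 1)·1000·V_i
first = (1.065 − 1)·1000·14.3 = 929.5000
sparge = (1.016 − 1)·1000·17.5 = 280.0000
total = 929.5000 + 280.0000

1209.5000 gravity·L


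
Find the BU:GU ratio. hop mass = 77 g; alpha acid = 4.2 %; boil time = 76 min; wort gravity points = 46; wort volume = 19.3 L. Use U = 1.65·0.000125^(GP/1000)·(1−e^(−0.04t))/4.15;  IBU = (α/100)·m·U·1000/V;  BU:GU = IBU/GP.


U = 1.65·0.000125^(46/1000)·(1−e^(−0.04·76))/4.15 = 0.2504
IBU = (4.2/100)·77·0.2504·1000/19.3 = 41.9555
BU:GU = 41.9555/46

0.9121


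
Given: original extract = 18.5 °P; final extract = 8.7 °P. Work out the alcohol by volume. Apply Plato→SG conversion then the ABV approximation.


SG = 259/(259 − P);  ABV = (OG − FG)·131.25
OG = 259/(259 − 18.5) = 1.0769
FG = 259/(259 − 8.7) = 1.0348
ABV = (1.0769 − 1.0348)·131.25

5.5341 % ABV


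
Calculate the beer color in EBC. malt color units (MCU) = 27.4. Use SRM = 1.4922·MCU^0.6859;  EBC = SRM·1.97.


SRM = 1.4922·27.4^0.6859 = 14.4537
EBC = 14.4537·1.97

28.4739 EBC


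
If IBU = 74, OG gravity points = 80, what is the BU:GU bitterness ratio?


BU:GU = IBU / OG_points
BU:GU = 74 / 80

0.9250


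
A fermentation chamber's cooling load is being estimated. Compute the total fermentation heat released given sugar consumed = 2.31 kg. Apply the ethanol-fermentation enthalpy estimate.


Q = m_sugar · 590 kJ/kg
Q = 2.31 · 590

1362.9000 kJ


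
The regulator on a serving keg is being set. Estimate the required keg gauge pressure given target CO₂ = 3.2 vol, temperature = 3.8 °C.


psi = vols/(0.01821 + 0.09011·e^(−0.04·T)) − 14.695
psi = 3.2/(0.01821 + 0.09011·e^(−0.04·3.8)) − 14.695

18.7731 psi


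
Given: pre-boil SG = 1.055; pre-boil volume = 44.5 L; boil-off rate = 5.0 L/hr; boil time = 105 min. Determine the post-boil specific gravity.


V_post = V_pre − rate·(t/60);  SG_post = 1 + (SG_pre−1)·V_pre/V_post
V_post = 44.5 − 5.0·(105/60) = 35.7500
SG_post = 1 + (1.055 − 1)·44.5/35.7500

1.0685


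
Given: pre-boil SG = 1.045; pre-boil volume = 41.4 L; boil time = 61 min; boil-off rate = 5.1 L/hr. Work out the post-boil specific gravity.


V_post = V_pre − rate·(t/60);  SG_post = 1 + (SG_pre−1)·V_pre/V_post
V_post = 41.4 − 5.1·(61/60) = 36.2150
SG_post = 1 + (1.045 − 1)·41.4/36.2150

1.0514


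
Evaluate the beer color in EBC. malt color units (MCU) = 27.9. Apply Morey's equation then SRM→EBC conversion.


SRM = 1.4922·MCU^0.6859;  EBC = SRM·1.97
SRM = 1.4922·27.9^0.6859 = 14.6341
EBC = 14.6341·1.97

28.8292 EBC


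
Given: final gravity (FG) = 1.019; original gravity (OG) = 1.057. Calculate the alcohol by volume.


ABV = (OG − FG) · 131.25
ABV = (1.057 − 1.019) · 131.25

4.9875 % ABV


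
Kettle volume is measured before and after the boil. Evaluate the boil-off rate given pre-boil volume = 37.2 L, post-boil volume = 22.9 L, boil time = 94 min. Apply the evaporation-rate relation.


rate = (V_pre − V_post) / (t_min/60)
rate = (37.2 − 22.9) / (94/60)

9.1277 L/hr


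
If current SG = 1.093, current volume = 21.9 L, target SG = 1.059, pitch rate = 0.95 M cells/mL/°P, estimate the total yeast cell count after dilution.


V_w = V·((SG_c−1)/(SG_t−1)−1);  °P = 259 − 259/SG_t;  cells = rate·(V+V_w)·°P
V_w = 21.9·((1.093−1)/(1.059−1)−1) = 12.6203
V_final = 21.9 + 12.6203 = 34.5203
°P = 259 − 259/1.059 = 14.4297
cells = 0.95·34.5203·14.4297

473.2106 billion cells


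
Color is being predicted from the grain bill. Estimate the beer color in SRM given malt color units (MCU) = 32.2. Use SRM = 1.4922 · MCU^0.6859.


SRM = 1.4922 · 32.2^0.6859

16.1460 SRM


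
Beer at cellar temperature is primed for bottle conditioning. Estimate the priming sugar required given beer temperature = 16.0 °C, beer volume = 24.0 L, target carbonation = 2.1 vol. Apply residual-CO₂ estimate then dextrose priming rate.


residual = 14.695·(0.01821 + 0.09011·e^(−0.04·T));  sugar = (target − residual)·4.0·V
residual = 14.695·(0.01821 + 0.09011·e^(−0.04·16.0)) = 0.9658
sugar = (2.1 − 0.9658)·4.0·24.0

108.8814 g


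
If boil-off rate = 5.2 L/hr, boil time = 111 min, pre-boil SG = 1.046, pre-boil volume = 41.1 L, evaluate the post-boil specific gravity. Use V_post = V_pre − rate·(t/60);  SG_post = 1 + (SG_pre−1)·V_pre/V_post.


V_post = 41.1 − 5.2·(111/60) = 31.4800
SG_post = 1 + (1.046 − 1)·41.1/31.4800

1.0601
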